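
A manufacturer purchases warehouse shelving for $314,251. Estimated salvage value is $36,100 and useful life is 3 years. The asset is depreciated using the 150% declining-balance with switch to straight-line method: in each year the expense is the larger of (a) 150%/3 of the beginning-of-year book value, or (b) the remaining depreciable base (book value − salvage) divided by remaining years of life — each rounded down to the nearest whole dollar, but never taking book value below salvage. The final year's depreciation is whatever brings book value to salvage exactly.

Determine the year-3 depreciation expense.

$42,463

Depreciable base = $314,251 − $36,100 = $278,151.
Year 1: DB = ⌊$314,251 × 150%/3⌋ = $157,125; SL = ⌊$278,151/3⌋ = $92,717 → take DB $157,125. Book value $157,126.
Year 2: DB = ⌊$157,126 × 150%/3⌋ = $78,563; SL = ⌊$121,026/2⌋ = $60,513 → take DB $78,563. Book value $78,563.
Year 3 (final): $78,563 − $36,100 = $42,463. Book value $36,100.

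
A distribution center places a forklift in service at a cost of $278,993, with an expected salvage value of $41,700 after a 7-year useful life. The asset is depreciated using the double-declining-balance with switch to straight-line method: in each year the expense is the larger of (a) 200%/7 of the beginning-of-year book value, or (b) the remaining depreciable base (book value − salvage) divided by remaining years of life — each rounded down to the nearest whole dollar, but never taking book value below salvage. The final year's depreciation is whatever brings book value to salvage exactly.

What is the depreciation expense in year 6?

$10,175

Depreciable base = $278,993 − $41,700 = $237,293.
Year 1: DB = ⌊$278,993 × 200%/7⌋ = $79,712; SL = ⌊$237,293/7⌋ = $33,899 → take DB $79,712. Book value $199,281.
Year 2: DB = ⌊$199,281 × 200%/7⌋ = $56,937; SL = ⌊$157,581/6⌋ = $26,263 → take DB $56,937. Book value $142,344.
Year 3: DB = ⌊$142,344 × 200%/7⌋ = $40,669; SL = ⌊$100,644/5⌋ = $20,128 → take DB $40,669. Book value $101,675.
Year 4: DB = ⌊$101,675 × 200%/7⌋ = $29,050; SL = ⌊$59,975/4⌋ = $14,993 → take DB $29,050. Book value $72,625.
Year 5: DB = ⌊$72,625 × 200%/7⌋ = $20,750; SL = ⌊$30,925/3⌋ = $10,308 → take DB $20,750. Book value $51,875.
Year 6: DB = ⌊$51,875 × 200%/7⌋ = $14,821; SL = ⌊$10,175/2⌋ = $5,087 → take DB $14,821, capped at $10,175. Book value $41,700.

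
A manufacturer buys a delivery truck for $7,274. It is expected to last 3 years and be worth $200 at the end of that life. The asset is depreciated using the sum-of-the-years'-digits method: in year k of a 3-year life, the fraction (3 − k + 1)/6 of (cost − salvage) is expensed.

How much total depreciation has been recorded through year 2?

$5,895

Depreciable base = $7,274 − $200 = $7,074.
Sum of the years' digits = 3+2+1 = 6.
Year 1: $7,074 × 3/6 = $3,537. Book value $3,737.
Year 2: $7,074 × 2/6 = $2,358. Book value $1,379.
Accumulated through year 2 = $7,274 − $1,379 = $5,895.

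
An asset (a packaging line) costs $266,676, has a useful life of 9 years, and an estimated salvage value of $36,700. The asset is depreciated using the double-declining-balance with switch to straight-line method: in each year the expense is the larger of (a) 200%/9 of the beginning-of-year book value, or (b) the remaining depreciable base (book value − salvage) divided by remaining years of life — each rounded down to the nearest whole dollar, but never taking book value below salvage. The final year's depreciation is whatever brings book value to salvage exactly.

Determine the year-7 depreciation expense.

$13,119

Depreciable base = $266,676 − $36,700 = $229,976.
Year 1: DB = ⌊$266,676 × 200%/9⌋ = $59,261; SL = ⌊$229,976/9⌋ = $25,552 → take DB $59,261. Book value $207,415.
Year 2: DB = ⌊$207,415 × 200%/9⌋ = $46,092; SL = ⌊$170,715/8⌋ = $21,339 → take DB $46,092. Book value $161,323.
Year 3: DB = ⌊$161,323 × 200%/9⌋ = $35,849; SL = ⌊$124,623/7⌋ = $17,803 → take DB $35,849. Book value $125,474.
Year 4: DB = ⌊$125,474 × 200%/9⌋ = $27,883; SL = ⌊$88,774/6⌋ = $14,795 → take DB $27,883. Book value $97,591.
Year 5: DB = ⌊$97,591 × 200%/9⌋ = $21,686; SL = ⌊$60,891/5⌋ = $12,178 → take DB $21,686. Book value $75,905.
Year 6: DB = ⌊$75,905 × 200%/9⌋ = $16,867; SL = ⌊$39,205/4⌋ = $9,801 → take DB $16,867. Book value $59,038.
Year 7: DB = ⌊$59,038 × 200%/9⌋ = $13,119; SL = ⌊$22,338/3⌋ = $7,446 → take DB $13,119. Book value $45,919.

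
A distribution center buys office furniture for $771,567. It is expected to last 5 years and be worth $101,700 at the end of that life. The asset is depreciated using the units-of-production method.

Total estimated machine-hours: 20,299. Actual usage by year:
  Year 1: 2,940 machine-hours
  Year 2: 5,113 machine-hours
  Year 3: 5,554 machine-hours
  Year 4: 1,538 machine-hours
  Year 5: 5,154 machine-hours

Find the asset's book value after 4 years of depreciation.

Depreciable base = $771,567 − $101,700 = $669,867.
Rate = $669,867 / 20,299 machine-hours = $33 per machine-hour.
Year 1: 2,940 × $33 = $97,020. Book value $674,547.
Year 2: 5,113 × $33 = $168,729. Book value $505,818.
Year 3: 5,554 × $33 = $183,282. Book value $322,536.
Year 4: 1,538 × $33 = $50,754. Book value $271,782.

$271,782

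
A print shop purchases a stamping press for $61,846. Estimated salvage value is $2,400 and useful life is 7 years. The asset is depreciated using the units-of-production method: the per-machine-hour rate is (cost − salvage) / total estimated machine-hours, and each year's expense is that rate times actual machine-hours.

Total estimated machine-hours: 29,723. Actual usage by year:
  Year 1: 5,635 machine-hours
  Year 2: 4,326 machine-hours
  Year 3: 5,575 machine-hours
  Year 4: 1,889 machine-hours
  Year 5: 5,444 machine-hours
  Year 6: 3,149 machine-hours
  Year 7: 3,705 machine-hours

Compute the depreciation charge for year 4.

Depreciable base = $61,846 − $2,400 = $59,446.
Rate = $59,446 / 29,723 machine-hours = $2 per machine-hour.
Year 1: 5,635 × $2 = $11,270. Book value $50,576.
Year 2: 4,326 × $2 = $8,652. Book value $41,924.
Year 3: 5,575 × $2 = $11,150. Book value $30,774.
Year 4: 1,889 × $2 = $3,778. Book value $26,996.

$3,778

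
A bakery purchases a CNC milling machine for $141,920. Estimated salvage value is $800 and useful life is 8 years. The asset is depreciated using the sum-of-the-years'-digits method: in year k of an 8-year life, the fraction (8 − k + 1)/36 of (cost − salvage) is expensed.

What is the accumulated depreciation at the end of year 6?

$129,360

Depreciable base = $141,920 − $800 = $141,120.
Sum of the years' digits = 8+7+6+5+4+3+2+1 = 36.
Year 1: $141,120 × 8/36 = $31,360. Book value $110,560.
Year 2: $141,120 × 7/36 = $27,440. Book value $83,120.
Year 3: $141,120 × 6/36 = $23,520. Book value $59,600.
Year 4: $141,120 × 5/36 = $19,600. Book value $40,000.
Year 5: $141,120 × 4/36 = $15,680. Book value $24,320.
Year 6: $141,120 × 3/36 = $11,760. Book value $12,560.
Accumulated through year 6 = $141,920 − $12,560 = $129,360.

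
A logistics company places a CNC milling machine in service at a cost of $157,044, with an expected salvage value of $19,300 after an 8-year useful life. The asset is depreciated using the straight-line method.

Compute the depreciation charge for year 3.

$17,218

Depreciable base = $157,044 − $19,300 = $137,744.
Annual expense = $137,744 / 8 = $17,218.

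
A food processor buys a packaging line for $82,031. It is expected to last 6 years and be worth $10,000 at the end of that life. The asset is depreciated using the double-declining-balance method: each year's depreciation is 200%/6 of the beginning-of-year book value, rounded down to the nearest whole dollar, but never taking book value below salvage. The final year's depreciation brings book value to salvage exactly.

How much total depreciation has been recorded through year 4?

$65,827

Depreciable base = $82,031 − $10,000 = $72,031.
Year 1: ⌊$82,031 × 200%/6⌋ = $27,343. Book value $54,688.
Year 2: ⌊$54,688 × 200%/6⌋ = $18,229. Book value $36,459.
Year 3: ⌊$36,459 × 200%/6⌋ = $12,153. Book value $24,306.
Year 4: ⌊$24,306 × 200%/6⌋ = $8,102. Book value $16,204.
Accumulated through year 4 = $82,031 − $16,204 = $65,827.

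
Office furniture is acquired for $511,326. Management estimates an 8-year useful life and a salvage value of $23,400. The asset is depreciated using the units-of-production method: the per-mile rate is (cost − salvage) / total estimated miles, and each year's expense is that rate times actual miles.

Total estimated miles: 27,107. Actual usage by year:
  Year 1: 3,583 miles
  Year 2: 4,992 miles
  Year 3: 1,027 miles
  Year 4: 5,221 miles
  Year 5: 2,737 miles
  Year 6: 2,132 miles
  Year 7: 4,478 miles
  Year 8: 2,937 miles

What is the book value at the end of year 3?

$338,490

Depreciable base = $511,326 − $23,400 = $487,926.
Rate = $487,926 / 27,107 miles = $18 per mile.
Year 1: 3,583 × $18 = $64,494. Book value $446,832.
Year 2: 4,992 × $18 = $89,856. Book value $356,976.
Year 3: 1,027 × $18 = $18,486. Book value $338,490.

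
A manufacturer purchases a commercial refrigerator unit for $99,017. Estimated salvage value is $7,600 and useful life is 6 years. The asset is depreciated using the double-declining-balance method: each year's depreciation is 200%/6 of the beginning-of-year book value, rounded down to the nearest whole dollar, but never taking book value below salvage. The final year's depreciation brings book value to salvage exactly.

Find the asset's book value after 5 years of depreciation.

$13,040

Depreciable base = $99,017 − $7,600 = $91,417.
Year 1: ⌊$99,017 × 200%/6⌋ = $33,005. Book value $66,012.
Year 2: ⌊$66,012 × 200%/6⌋ = $22,004. Book value $44,008.
Year 3: ⌊$44,008 × 200%/6⌋ = $14,669. Book value $29,339.
Year 4: ⌊$29,339 × 200%/6⌋ = $9,779. Book value $19,560.
Year 5: ⌊$19,560 × 200%/6⌋ = $6,520. Book value $13,040.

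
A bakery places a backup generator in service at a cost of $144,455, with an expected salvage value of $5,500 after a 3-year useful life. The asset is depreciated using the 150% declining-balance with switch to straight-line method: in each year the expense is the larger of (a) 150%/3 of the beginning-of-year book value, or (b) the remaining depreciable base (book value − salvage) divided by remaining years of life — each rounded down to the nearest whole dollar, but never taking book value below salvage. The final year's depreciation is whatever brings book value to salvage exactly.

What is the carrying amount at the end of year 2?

Depreciable base = $144,455 − $5,500 = $138,955.
Year 1: DB = ⌊$144,455 × 150%/3⌋ = $72,227; SL = ⌊$138,955/3⌋ = $46,318 → take DB $72,227. Book value $72,228.
Year 2: DB = ⌊$72,228 × 150%/3⌋ = $36,114; SL = ⌊$66,728/2⌋ = $33,364 → take DB $36,114. Book value $36,114.

$36,114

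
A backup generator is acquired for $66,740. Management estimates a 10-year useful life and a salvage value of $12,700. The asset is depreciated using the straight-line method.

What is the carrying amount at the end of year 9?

Depreciable base = $66,740 − $12,700 = $54,040.
Annual expense = $54,040 / 10 = $5,404.
End of year 1: book value $61,336.
End of year 2: book value $55,932.
End of year 3: book value $50,528.
End of year 4: book value $45,124.
End of year 5: book value $39,720.
End of year 6: book value $34,316.
End of year 7: book value $28,912.
End of year 8: book value $23,508.
End of year 9: book value $18,104.

$18,104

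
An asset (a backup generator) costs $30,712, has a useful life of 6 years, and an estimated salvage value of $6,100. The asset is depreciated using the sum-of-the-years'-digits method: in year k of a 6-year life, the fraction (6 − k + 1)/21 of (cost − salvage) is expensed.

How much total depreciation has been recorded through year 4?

Depreciable base = $30,712 − $6,100 = $24,612.
Sum of the years' digits = 6+5+4+3+2+1 = 21.
Year 1: $24,612 × 6/21 = $7,032. Book value $23,680.
Year 2: $24,612 × 5/21 = $5,860. Book value $17,820.
Year 3: $24,612 × 4/21 = $4,688. Book value $13,132.
Year 4: $24,612 × 3/21 = $3,516. Book value $9,616.
Accumulated through year 4 = $30,712 − $9,616 = $21,096.

$21,096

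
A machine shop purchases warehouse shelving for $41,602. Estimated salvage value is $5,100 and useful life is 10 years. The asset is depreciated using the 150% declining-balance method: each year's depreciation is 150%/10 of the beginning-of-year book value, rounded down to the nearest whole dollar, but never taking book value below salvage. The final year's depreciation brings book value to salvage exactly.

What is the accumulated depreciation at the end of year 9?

$31,963

Depreciable base = $41,602 − $5,100 = $36,502.
Year 1: ⌊$41,602 × 150%/10⌋ = $6,240. Book value $35,362.
Year 2: ⌊$35,362 × 150%/10⌋ = $5,304. Book value $30,058.
Year 3: ⌊$30,058 × 150%/10⌋ = $4,508. Book value $25,550.
Year 4: ⌊$25,550 × 150%/10⌋ = $3,832. Book value $21,718.
Year 5: ⌊$21,718 × 150%/10⌋ = $3,257. Book value $18,461.
Year 6: ⌊$18,461 × 150%/10⌋ = $2,769. Book value $15,692.
Year 7: ⌊$15,692 × 150%/10⌋ = $2,353. Book value $13,339.
Year 8: ⌊$13,339 × 150%/10⌋ = $2,000. Book value $11,339.
Year 9: ⌊$11,339 × 150%/10⌋ = $1,700. Book value $9,639.
Accumulated through year 9 = $41,602 − $9,639 = $31,963.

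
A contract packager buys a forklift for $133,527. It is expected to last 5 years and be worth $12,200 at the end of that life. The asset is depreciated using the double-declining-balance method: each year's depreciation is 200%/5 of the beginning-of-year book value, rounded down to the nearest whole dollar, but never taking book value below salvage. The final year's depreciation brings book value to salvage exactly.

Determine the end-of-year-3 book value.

Depreciable base = $133,527 − $12,200 = $121,327.
Year 1: ⌊$133,527 × 200%/5⌋ = $53,410. Book value $80,117.
Year 2: ⌊$80,117 × 200%/5⌋ = $32,046. Book value $48,071.
Year 3: ⌊$48,071 × 200%/5⌋ = $19,228. Book value $28,843.

$28,843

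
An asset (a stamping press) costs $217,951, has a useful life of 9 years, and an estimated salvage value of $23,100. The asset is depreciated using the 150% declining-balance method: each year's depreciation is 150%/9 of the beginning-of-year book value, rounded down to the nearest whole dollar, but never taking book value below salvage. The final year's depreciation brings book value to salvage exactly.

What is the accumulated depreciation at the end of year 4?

Depreciable base = $217,951 − $23,100 = $194,851.
Year 1: ⌊$217,951 × 150%/9⌋ = $36,325. Book value $181,626.
Year 2: ⌊$181,626 × 150%/9⌋ = $30,271. Book value $151,355.
Year 3: ⌊$151,355 × 150%/9⌋ = $25,225. Book value $126,130.
Year 4: ⌊$126,130 × 150%/9⌋ = $21,021. Book value $105,109.
Accumulated through year 4 = $217,951 − $105,109 = $112,842.

$112,842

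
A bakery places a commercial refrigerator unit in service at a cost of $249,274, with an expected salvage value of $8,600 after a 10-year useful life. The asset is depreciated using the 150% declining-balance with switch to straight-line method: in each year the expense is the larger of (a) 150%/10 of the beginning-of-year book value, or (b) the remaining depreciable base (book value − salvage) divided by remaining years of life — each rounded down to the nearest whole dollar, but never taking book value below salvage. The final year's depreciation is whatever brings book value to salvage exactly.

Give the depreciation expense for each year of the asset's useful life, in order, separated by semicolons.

$37,391; $31,782; $27,015; $22,962; $20,254; $20,254; $20,254; $20,254; $20,254; $20,254

Depreciable base = $249,274 − $8,600 = $240,674.
Year 1: DB = ⌊$249,274 × 150%/10⌋ = $37,391; SL = ⌊$240,674/10⌋ = $24,067 → take DB $37,391. Book value $211,883.
Year 2: DB = ⌊$211,883 × 150%/10⌋ = $31,782; SL = ⌊$203,283/9⌋ = $22,587 → take DB $31,782. Book value $180,101.
Year 3: DB = ⌊$180,101 × 150%/10⌋ = $27,015; SL = ⌊$171,501/8⌋ = $21,437 → take DB $27,015. Book value $153,086.
Year 4: DB = ⌊$153,086 × 150%/10⌋ = $22,962; SL = ⌊$144,486/7⌋ = $20,640 → take DB $22,962. Book value $130,124.
Year 5: DB = ⌊$130,124 × 150%/10⌋ = $19,518; SL = ⌊$121,524/6⌋ = $20,254 → take SL $20,254. Book value $109,870.
Year 6: DB = ⌊$109,870 × 150%/10⌋ = $16,480; SL = ⌊$101,270/5⌋ = $20,254 → take SL $20,254. Book value $89,616.
Year 7: DB = ⌊$89,616 × 150%/10⌋ = $13,442; SL = ⌊$81,016/4⌋ = $20,254 → take SL $20,254. Book value $69,362.
Year 8: DB = ⌊$69,362 × 150%/10⌋ = $10,404; SL = ⌊$60,762/3⌋ = $20,254 → take SL $20,254. Book value $49,108.
Year 9: DB = ⌊$49,108 × 150%/10⌋ = $7,366; SL = ⌊$40,508/2⌋ = $20,254 → take SL $20,254. Book value $28,854.
Year 10 (final): $28,854 − $8,600 = $20,254. Book value $8,600.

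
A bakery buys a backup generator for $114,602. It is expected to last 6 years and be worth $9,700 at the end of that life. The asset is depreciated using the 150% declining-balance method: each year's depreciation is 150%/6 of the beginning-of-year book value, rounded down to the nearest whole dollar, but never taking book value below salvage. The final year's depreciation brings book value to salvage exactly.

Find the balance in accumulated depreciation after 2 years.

$50,138

Depreciable base = $114,602 − $9,700 = $104,902.
Year 1: ⌊$114,602 × 150%/6⌋ = $28,650. Book value $85,952.
Year 2: ⌊$85,952 × 150%/6⌋ = $21,488. Book value $64,464.
Accumulated through year 2 = $114,602 − $64,464 = $50,138.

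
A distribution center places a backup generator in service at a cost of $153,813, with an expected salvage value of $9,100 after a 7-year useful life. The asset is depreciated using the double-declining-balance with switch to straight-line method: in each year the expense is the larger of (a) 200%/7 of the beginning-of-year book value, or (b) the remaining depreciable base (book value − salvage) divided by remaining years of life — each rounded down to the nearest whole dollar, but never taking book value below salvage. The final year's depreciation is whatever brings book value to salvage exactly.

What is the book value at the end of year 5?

$28,600

Depreciable base = $153,813 − $9,100 = $144,713.
Year 1: DB = ⌊$153,813 × 200%/7⌋ = $43,946; SL = ⌊$144,713/7⌋ = $20,673 → take DB $43,946. Book value $109,867.
Year 2: DB = ⌊$109,867 × 200%/7⌋ = $31,390; SL = ⌊$100,767/6⌋ = $16,794 → take DB $31,390. Book value $78,477.
Year 3: DB = ⌊$78,477 × 200%/7⌋ = $22,422; SL = ⌊$69,377/5⌋ = $13,875 → take DB $22,422. Book value $56,055.
Year 4: DB = ⌊$56,055 × 200%/7⌋ = $16,015; SL = ⌊$46,955/4⌋ = $11,738 → take DB $16,015. Book value $40,040.
Year 5: DB = ⌊$40,040 × 200%/7⌋ = $11,440; SL = ⌊$30,940/3⌋ = $10,313 → take DB $11,440. Book value $28,600.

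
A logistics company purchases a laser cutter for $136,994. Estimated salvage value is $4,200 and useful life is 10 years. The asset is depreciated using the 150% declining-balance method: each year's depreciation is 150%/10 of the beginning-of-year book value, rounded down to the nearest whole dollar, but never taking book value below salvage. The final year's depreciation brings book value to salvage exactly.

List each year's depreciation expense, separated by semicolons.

$20,549; $17,466; $14,846; $12,619; $10,727; $9,118; $7,750; $6,587; $5,599; $27,533

Depreciable base = $136,994 − $4,200 = $132,794.
Year 1: ⌊$136,994 × 150%/10⌋ = $20,549. Book value $116,445.
Year 2: ⌊$116,445 × 150%/10⌋ = $17,466. Book value $98,979.
Year 3: ⌊$98,979 × 150%/10⌋ = $14,846. Book value $84,133.
Year 4: ⌊$84,133 × 150%/10⌋ = $12,619. Book value $71,514.
Year 5: ⌊$71,514 × 150%/10⌋ = $10,727. Book value $60,787.
Year 6: ⌊$60,787 × 150%/10⌋ = $9,118. Book value $51,669.
Year 7: ⌊$51,669 × 150%/10⌋ = $7,750. Book value $43,919.
Year 8: ⌊$43,919 × 150%/10⌋ = $6,587. Book value $37,332.
Year 9: ⌊$37,332 × 150%/10⌋ = $5,599. Book value $31,733.
Year 10 (final): $31,733 − $4,200 = $27,533. Book value $4,200.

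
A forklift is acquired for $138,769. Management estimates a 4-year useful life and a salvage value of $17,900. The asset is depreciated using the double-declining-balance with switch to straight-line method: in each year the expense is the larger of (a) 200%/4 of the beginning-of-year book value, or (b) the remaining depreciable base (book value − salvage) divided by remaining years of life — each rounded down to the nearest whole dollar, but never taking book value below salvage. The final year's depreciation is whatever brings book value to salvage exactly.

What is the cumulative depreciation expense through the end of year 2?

$104,076

Depreciable base = $138,769 − $17,900 = $120,869.
Year 1: DB = ⌊$138,769 × 200%/4⌋ = $69,384; SL = ⌊$120,869/4⌋ = $30,217 → take DB $69,384. Book value $69,385.
Year 2: DB = ⌊$69,385 × 200%/4⌋ = $34,692; SL = ⌊$51,485/3⌋ = $17,161 → take DB $34,692. Book value $34,693.
Accumulated through year 2 = $138,769 − $34,693 = $104,076.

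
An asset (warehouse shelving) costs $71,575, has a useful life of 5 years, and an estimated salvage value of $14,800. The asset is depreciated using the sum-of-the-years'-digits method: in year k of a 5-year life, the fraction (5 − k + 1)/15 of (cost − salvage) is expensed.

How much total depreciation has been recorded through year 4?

$52,990

Depreciable base = $71,575 − $14,800 = $56,775.
Sum of the years' digits = 5+4+3+2+1 = 15.
Year 1: $56,775 × 5/15 = $18,925. Book value $52,650.
Year 2: $56,775 × 4/15 = $15,140. Book value $37,510.
Year 3: $56,775 × 3/15 = $11,355. Book value $26,155.
Year 4: $56,775 × 2/15 = $7,570. Book value $18,585.
Accumulated through year 4 = $71,575 − $18,585 = $52,990.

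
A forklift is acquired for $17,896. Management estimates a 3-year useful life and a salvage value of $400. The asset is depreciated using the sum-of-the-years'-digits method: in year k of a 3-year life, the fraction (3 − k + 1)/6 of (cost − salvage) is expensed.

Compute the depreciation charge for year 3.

Depreciable base = $17,896 − $400 = $17,496.
Sum of the years' digits = 3+2+1 = 6.
Year 1: $17,496 × 3/6 = $8,748. Book value $9,148.
Year 2: $17,496 × 2/6 = $5,832. Book value $3,316.
Year 3: $17,496 × 1/6 = $2,916. Book value $400.

$2,916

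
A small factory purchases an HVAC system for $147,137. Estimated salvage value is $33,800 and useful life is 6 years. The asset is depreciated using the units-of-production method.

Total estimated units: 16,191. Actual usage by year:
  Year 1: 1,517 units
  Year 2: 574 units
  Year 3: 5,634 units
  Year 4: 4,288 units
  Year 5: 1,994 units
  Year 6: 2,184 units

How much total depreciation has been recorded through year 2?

Depreciable base = $147,137 − $33,800 = $113,337.
Rate = $113,337 / 16,191 units = $7 per unit.
Year 1: 1,517 × $7 = $10,619. Book value $136,518.
Year 2: 574 × $7 = $4,018. Book value $132,500.
Accumulated through year 2 = $147,137 − $132,500 = $14,637.

$14,637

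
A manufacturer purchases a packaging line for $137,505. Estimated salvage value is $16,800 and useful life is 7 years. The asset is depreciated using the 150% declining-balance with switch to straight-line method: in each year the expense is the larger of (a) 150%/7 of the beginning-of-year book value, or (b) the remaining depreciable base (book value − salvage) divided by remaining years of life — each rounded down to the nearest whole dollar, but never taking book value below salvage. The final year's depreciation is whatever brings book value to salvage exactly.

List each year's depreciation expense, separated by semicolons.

$29,465; $23,151; $18,190; $14,292; $11,869; $11,869; $11,869

Depreciable base = $137,505 − $16,800 = $120,705.
Year 1: DB = ⌊$137,505 × 150%/7⌋ = $29,465; SL = ⌊$120,705/7⌋ = $17,243 → take DB $29,465. Book value $108,040.
Year 2: DB = ⌊$108,040 × 150%/7⌋ = $23,151; SL = ⌊$91,240/6⌋ = $15,206 → take DB $23,151. Book value $84,889.
Year 3: DB = ⌊$84,889 × 150%/7⌋ = $18,190; SL = ⌊$68,089/5⌋ = $13,617 → take DB $18,190. Book value $66,699.
Year 4: DB = ⌊$66,699 × 150%/7⌋ = $14,292; SL = ⌊$49,899/4⌋ = $12,474 → take DB $14,292. Book value $52,407.
Year 5: DB = ⌊$52,407 × 150%/7⌋ = $11,230; SL = ⌊$35,607/3⌋ = $11,869 → take SL $11,869. Book value $40,538.
Year 6: DB = ⌊$40,538 × 150%/7⌋ = $8,686; SL = ⌊$23,738/2⌋ = $11,869 → take SL $11,869. Book value $28,669.
Year 7 (final): $28,669 − $16,800 = $11,869. Book value $16,800.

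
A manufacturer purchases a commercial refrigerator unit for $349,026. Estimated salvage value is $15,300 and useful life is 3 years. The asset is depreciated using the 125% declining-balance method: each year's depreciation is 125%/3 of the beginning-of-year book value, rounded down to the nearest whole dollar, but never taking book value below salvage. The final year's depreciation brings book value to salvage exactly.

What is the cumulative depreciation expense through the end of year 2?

Depreciable base = $349,026 − $15,300 = $333,726.
Year 1: ⌊$349,026 × 125%/3⌋ = $145,427. Book value $203,599.
Year 2: ⌊$203,599 × 125%/3⌋ = $84,832. Book value $118,767.
Accumulated through year 2 = $349,026 − $118,767 = $230,259.

$230,259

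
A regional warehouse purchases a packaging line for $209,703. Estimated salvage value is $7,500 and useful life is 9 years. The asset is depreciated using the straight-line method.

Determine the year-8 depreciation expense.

$22,467

Depreciable base = $209,703 − $7,500 = $202,203.
Annual expense = $202,203 / 9 = $22,467.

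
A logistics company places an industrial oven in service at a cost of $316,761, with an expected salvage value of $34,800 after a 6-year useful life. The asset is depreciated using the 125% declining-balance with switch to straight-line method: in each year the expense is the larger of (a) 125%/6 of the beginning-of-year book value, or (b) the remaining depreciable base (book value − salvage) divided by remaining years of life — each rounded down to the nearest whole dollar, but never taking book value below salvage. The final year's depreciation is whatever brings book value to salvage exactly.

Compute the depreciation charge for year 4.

$40,789

Depreciable base = $316,761 − $34,800 = $281,961.
Year 1: DB = ⌊$316,761 × 125%/6⌋ = $65,991; SL = ⌊$281,961/6⌋ = $46,993 → take DB $65,991. Book value $250,770.
Year 2: DB = ⌊$250,770 × 125%/6⌋ = $52,243; SL = ⌊$215,970/5⌋ = $43,194 → take DB $52,243. Book value $198,527.
Year 3: DB = ⌊$198,527 × 125%/6⌋ = $41,359; SL = ⌊$163,727/4⌋ = $40,931 → take DB $41,359. Book value $157,168.
Year 4: DB = ⌊$157,168 × 125%/6⌋ = $32,743; SL = ⌊$122,368/3⌋ = $40,789 → take SL $40,789. Book value $116,379.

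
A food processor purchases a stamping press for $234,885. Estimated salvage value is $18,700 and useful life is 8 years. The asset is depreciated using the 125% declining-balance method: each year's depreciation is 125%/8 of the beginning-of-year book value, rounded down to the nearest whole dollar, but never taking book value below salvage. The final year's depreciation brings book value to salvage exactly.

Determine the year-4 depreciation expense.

Depreciable base = $234,885 − $18,700 = $216,185.
Year 1: ⌊$234,885 × 125%/8⌋ = $36,700. Book value $198,185.
Year 2: ⌊$198,185 × 125%/8⌋ = $30,966. Book value $167,219.
Year 3: ⌊$167,219 × 125%/8⌋ = $26,127. Book value $141,092.
Year 4: ⌊$141,092 × 125%/8⌋ = $22,045. Book value $119,047.

$22,045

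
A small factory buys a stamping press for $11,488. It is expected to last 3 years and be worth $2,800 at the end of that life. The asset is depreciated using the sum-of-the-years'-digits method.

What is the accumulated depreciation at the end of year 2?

Depreciable base = $11,488 − $2,800 = $8,688.
Sum of the years' digits = 3+2+1 = 6.
Year 1: $8,688 × 3/6 = $4,344. Book value $7,144.
Year 2: $8,688 × 2/6 = $2,896. Book value $4,248.
Accumulated through year 2 = $11,488 − $4,248 = $7,240.

$7,240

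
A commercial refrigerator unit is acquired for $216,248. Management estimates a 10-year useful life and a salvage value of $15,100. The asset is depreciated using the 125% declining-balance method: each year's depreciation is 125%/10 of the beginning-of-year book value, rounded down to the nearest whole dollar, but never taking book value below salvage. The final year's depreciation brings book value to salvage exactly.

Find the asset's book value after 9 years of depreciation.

Depreciable base = $216,248 − $15,100 = $201,148.
Year 1: ⌊$216,248 × 125%/10⌋ = $27,031. Book value $189,217.
Year 2: ⌊$189,217 × 125%/10⌋ = $23,652. Book value $165,565.
Year 3: ⌊$165,565 × 125%/10⌋ = $20,695. Book value $144,870.
Year 4: ⌊$144,870 × 125%/10⌋ = $18,108. Book value $126,762.
Year 5: ⌊$126,762 × 125%/10⌋ = $15,845. Book value $110,917.
Year 6: ⌊$110,917 × 125%/10⌋ = $13,864. Book value $97,053.
Year 7: ⌊$97,053 × 125%/10⌋ = $12,131. Book value $84,922.
Year 8: ⌊$84,922 × 125%/10⌋ = $10,615. Book value $74,307.
Year 9: ⌊$74,307 × 125%/10⌋ = $9,288. Book value $65,019.

$65,019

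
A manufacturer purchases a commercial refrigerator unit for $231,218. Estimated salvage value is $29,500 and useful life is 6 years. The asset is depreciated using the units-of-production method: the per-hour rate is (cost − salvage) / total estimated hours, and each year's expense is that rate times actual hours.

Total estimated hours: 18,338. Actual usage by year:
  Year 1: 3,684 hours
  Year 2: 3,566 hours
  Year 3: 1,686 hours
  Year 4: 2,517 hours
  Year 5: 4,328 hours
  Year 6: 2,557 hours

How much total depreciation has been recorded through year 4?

Depreciable base = $231,218 − $29,500 = $201,718.
Rate = $201,718 / 18,338 hours = $11 per hour.
Year 1: 3,684 × $11 = $40,524. Book value $190,694.
Year 2: 3,566 × $11 = $39,226. Book value $151,468.
Year 3: 1,686 × $11 = $18,546. Book value $132,922.
Year 4: 2,517 × $11 = $27,687. Book value $105,235.
Accumulated through year 4 = $231,218 − $105,235 = $125,983.

$125,983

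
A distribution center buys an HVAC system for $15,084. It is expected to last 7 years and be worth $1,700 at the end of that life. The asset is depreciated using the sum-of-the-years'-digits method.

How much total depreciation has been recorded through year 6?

Depreciable base = $15,084 − $1,700 = $13,384.
Sum of the years' digits = 7+6+5+4+3+2+1 = 28.
Year 1: $13,384 × 7/28 = $3,346. Book value $11,738.
Year 2: $13,384 × 6/28 = $2,868. Book value $8,870.
Year 3: $13,384 × 5/28 = $2,390. Book value $6,480.
Year 4: $13,384 × 4/28 = $1,912. Book value $4,568.
Year 5: $13,384 × 3/28 = $1,434. Book value $3,134.
Year 6: $13,384 × 2/28 = $956. Book value $2,178.
Accumulated through year 6 = $15,084 − $2,178 = $12,906.

$12,906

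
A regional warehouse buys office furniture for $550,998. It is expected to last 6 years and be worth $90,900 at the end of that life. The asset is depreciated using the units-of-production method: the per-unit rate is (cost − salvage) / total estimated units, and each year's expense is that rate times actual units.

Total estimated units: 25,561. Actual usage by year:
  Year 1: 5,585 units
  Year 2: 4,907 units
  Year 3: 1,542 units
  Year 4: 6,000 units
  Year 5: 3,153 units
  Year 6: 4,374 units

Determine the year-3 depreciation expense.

Depreciable base = $550,998 − $90,900 = $460,098.
Rate = $460,098 / 25,561 units = $18 per unit.
Year 1: 5,585 × $18 = $100,530. Book value $450,468.
Year 2: 4,907 × $18 = $88,326. Book value $362,142.
Year 3: 1,542 × $18 = $27,756. Book value $334,386.

$27,756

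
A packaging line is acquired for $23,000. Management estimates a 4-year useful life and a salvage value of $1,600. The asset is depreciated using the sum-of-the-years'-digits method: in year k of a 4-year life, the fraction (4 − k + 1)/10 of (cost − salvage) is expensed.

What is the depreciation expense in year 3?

$4,280

Depreciable base = $23,000 − $1,600 = $21,400.
Sum of the years' digits = 4+3+2+1 = 10.
Year 1: $21,400 × 4/10 = $8,560. Book value $14,440.
Year 2: $21,400 × 3/10 = $6,420. Book value $8,020.
Year 3: $21,400 × 2/10 = $4,280. Book value $3,740.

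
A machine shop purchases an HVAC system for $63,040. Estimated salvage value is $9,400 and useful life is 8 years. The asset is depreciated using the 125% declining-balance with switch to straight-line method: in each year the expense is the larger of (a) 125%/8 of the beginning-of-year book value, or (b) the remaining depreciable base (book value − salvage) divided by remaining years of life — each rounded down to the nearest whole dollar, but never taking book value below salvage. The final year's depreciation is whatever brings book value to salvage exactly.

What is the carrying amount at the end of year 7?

$15,038

Depreciable base = $63,040 − $9,400 = $53,640.
Year 1: DB = ⌊$63,040 × 125%/8⌋ = $9,850; SL = ⌊$53,640/8⌋ = $6,705 → take DB $9,850. Book value $53,190.
Year 2: DB = ⌊$53,190 × 125%/8⌋ = $8,310; SL = ⌊$43,790/7⌋ = $6,255 → take DB $8,310. Book value $44,880.
Year 3: DB = ⌊$44,880 × 125%/8⌋ = $7,012; SL = ⌊$35,480/6⌋ = $5,913 → take DB $7,012. Book value $37,868.
Year 4: DB = ⌊$37,868 × 125%/8⌋ = $5,916; SL = ⌊$28,468/5⌋ = $5,693 → take DB $5,916. Book value $31,952.
Year 5: DB = ⌊$31,952 × 125%/8⌋ = $4,992; SL = ⌊$22,552/4⌋ = $5,638 → take SL $5,638. Book value $26,314.
Year 6: DB = ⌊$26,314 × 125%/8⌋ = $4,111; SL = ⌊$16,914/3⌋ = $5,638 → take SL $5,638. Book value $20,676.
Year 7: DB = ⌊$20,676 × 125%/8⌋ = $3,230; SL = ⌊$11,276/2⌋ = $5,638 → take SL $5,638. Book value $15,038.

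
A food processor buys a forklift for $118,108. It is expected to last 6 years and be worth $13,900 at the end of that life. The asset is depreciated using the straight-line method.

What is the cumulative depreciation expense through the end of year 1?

Depreciable base = $118,108 − $13,900 = $104,208.
Annual expense = $104,208 / 6 = $17,368.
End of year 1: book value $100,740.
Accumulated through year 1 = $118,108 − $100,740 = $17,368.

$17,368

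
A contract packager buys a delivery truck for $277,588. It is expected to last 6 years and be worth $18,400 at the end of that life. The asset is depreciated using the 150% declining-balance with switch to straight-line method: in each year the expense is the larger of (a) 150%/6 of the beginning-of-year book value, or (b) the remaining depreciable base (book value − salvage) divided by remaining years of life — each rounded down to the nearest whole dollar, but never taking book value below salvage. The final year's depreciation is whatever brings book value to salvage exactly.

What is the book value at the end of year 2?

Depreciable base = $277,588 − $18,400 = $259,188.
Year 1: DB = ⌊$277,588 × 150%/6⌋ = $69,397; SL = ⌊$259,188/6⌋ = $43,198 → take DB $69,397. Book value $208,191.
Year 2: DB = ⌊$208,191 × 150%/6⌋ = $52,047; SL = ⌊$189,791/5⌋ = $37,958 → take DB $52,047. Book value $156,144.

$156,144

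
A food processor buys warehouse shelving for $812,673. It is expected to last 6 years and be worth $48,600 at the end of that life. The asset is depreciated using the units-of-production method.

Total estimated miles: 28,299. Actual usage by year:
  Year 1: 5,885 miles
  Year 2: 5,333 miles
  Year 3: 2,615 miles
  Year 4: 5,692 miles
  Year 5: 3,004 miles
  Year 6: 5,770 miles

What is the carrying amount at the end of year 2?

Depreciable base = $812,673 − $48,600 = $764,073.
Rate = $764,073 / 28,299 miles = $27 per mile.
Year 1: 5,885 × $27 = $158,895. Book value $653,778.
Year 2: 5,333 × $27 = $143,991. Book value $509,787.

$509,787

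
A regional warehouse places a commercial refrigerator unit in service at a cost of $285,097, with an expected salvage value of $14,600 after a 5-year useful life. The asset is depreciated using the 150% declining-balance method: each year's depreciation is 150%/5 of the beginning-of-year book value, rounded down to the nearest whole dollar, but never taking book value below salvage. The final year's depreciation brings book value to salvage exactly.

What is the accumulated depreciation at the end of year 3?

$187,308

Depreciable base = $285,097 − $14,600 = $270,497.
Year 1: ⌊$285,097 × 150%/5⌋ = $85,529. Book value $199,568.
Year 2: ⌊$199,568 × 150%/5⌋ = $59,870. Book value $139,698.
Year 3: ⌊$139,698 × 150%/5⌋ = $41,909. Book value $97,789.
Accumulated through year 3 = $285,097 − $97,789 = $187,308.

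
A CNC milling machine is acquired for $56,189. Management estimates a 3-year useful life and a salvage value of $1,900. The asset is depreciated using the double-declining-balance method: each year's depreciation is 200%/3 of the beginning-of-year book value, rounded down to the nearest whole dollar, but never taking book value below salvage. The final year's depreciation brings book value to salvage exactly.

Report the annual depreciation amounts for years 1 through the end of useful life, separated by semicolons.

$37,459; $12,486; $4,344

Depreciable base = $56,189 − $1,900 = $54,289.
Year 1: ⌊$56,189 × 200%/3⌋ = $37,459. Book value $18,730.
Year 2: ⌊$18,730 × 200%/3⌋ = $12,486. Book value $6,244.
Year 3 (final): $6,244 − $1,900 = $4,344. Book value $1,900.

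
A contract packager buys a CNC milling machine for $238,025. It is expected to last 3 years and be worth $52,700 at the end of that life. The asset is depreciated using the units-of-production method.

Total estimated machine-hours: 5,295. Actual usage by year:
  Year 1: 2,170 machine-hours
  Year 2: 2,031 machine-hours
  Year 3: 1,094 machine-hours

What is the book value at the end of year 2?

Depreciable base = $238,025 − $52,700 = $185,325.
Rate = $185,325 / 5,295 machine-hours = $35 per machine-hour.
Year 1: 2,170 × $35 = $75,950. Book value $162,075.
Year 2: 2,031 × $35 = $71,085. Book value $90,990.

$90,990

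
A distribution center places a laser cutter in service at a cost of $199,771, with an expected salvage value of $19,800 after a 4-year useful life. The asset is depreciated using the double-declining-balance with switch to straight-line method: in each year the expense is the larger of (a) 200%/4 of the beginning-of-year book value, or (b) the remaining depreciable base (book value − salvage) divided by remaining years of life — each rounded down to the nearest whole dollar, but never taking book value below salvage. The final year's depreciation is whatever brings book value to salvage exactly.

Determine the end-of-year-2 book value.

$49,943

Depreciable base = $199,771 − $19,800 = $179,971.
Year 1: DB = ⌊$199,771 × 200%/4⌋ = $99,885; SL = ⌊$179,971/4⌋ = $44,992 → take DB $99,885. Book value $99,886.
Year 2: DB = ⌊$99,886 × 200%/4⌋ = $49,943; SL = ⌊$80,086/3⌋ = $26,695 → take DB $49,943. Book value $49,943.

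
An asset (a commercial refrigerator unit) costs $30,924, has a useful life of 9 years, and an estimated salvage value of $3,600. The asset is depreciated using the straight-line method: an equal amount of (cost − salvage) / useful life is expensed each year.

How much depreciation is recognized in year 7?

$3,036

Depreciable base = $30,924 − $3,600 = $27,324.
Annual expense = $27,324 / 9 = $3,036.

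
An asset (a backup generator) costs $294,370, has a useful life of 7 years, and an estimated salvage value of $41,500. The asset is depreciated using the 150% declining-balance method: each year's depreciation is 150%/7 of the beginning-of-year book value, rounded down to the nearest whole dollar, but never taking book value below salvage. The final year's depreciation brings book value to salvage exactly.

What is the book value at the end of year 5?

Depreciable base = $294,370 − $41,500 = $252,870.
Year 1: ⌊$294,370 × 150%/7⌋ = $63,079. Book value $231,291.
Year 2: ⌊$231,291 × 150%/7⌋ = $49,562. Book value $181,729.
Year 3: ⌊$181,729 × 150%/7⌋ = $38,941. Book value $142,788.
Year 4: ⌊$142,788 × 150%/7⌋ = $30,597. Book value $112,191.
Year 5: ⌊$112,191 × 150%/7⌋ = $24,040. Book value $88,151.

$88,151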